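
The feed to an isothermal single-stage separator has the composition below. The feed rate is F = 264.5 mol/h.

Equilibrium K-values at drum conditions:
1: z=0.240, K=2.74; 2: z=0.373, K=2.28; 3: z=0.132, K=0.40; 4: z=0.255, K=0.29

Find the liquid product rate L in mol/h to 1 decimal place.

Material balance + equilibrium reduce to Σ zᵢ(Kᵢ−1)/(1+V/F(Kᵢ−1)) = 0.
Feasibility: ΣzᵢKᵢ = 1.635, Σzᵢ/Kᵢ = 1.460 — both > 1, two phases present.
Newton–Raphson from V/F = 0.5:
  V/F = 0.500: g = 0.1206, g' = -0.841 → V/F = 0.643
  V/F = 0.643: g = -0.0035, g' = -0.907 → V/F = 0.640
Converged at V/F = 0.640.
Then V = V/F·F = 0.6396·264.5 = 169.2 mol/h and L = F − V = 95.3 mol/h.

L = 95.3 mol/h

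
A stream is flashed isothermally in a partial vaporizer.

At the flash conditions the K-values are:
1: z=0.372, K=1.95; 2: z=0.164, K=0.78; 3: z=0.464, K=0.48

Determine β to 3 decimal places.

Material balance + equilibrium reduce to Σ zᵢ(Kᵢ−1)/(1+β(Kᵢ−1)) = 0.
g(0) = ΣzᵢKᵢ − 1 = 0.076 and g(1) = 1 − Σzᵢ/Kᵢ = -0.368, so a root lies in (0, 1).
Newton iteration, β⁰ = 0.5:
  β = 0.500: g = -0.1270, g' = -0.393 → β = 0.177
  β = 0.177: g = -0.0008, g' = -0.407 → β = 0.175
Converged at β = 0.175.

β = 0.175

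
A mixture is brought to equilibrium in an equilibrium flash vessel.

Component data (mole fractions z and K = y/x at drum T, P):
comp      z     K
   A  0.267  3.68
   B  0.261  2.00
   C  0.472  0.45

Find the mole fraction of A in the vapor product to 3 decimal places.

Material balance + equilibrium reduce to Σ zᵢ(Kᵢ−1)/(1+β(Kᵢ−1)) = 0.
g(0) = ΣzᵢKᵢ − 1 = 0.717 and g(1) = 1 − Σzᵢ/Kᵢ = -0.252, so a root lies in (0, 1).
Newton iteration, β⁰ = 0.5:
  β = 0.500: g = 0.1217, g' = -0.738 → β = 0.665
  β = 0.665: g = 0.0047, g' = -0.697 → β = 0.672
Converged at β = 0.672.
Compositions from xᵢ = zᵢ/(1+β(Kᵢ−1)), yᵢ = Kᵢxᵢ:
  A: x = 0.095, y = 0.351
  B: x = 0.156, y = 0.312
  C: x = 0.749, y = 0.337

y_A = 0.351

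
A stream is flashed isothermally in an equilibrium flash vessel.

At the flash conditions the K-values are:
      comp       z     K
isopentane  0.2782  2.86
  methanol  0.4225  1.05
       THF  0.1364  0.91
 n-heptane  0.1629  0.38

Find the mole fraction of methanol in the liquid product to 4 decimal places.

Material balance + equilibrium reduce to Σ zᵢ(Kᵢ−1)/(1+V/F(Kᵢ−1)) = 0.
Check two-phase: ΣzᵢKᵢ = 1.4253 > 1 and Σzᵢ/Kᵢ = 1.0782 > 1, so g(0) = 0.4253 > 0 and g(1) = -0.0782 < 0.
Iterate (Newton) starting at V/F = 0.5:
  V/F = 0.5000: g = 0.12949, g' = -0.3921 → V/F = 0.8302
  V/F = 0.8302: g = 0.00227, g' = -0.4169 → V/F = 0.8357
  V/F = 0.8357: g = -0.00001, g' = -0.4194 → V/F = 0.8356
Converged at V/F = 0.8356.
Compositions from xᵢ = zᵢ/(1+V/F(Kᵢ−1)), yᵢ = Kᵢxᵢ:
  isopentane: x = 0.1089, y = 0.3115
  methanol: x = 0.4056, y = 0.4258
  THF: x = 0.1475, y = 0.1342
  n-heptane: x = 0.3380, y = 0.1285

x_methanol = 0.4056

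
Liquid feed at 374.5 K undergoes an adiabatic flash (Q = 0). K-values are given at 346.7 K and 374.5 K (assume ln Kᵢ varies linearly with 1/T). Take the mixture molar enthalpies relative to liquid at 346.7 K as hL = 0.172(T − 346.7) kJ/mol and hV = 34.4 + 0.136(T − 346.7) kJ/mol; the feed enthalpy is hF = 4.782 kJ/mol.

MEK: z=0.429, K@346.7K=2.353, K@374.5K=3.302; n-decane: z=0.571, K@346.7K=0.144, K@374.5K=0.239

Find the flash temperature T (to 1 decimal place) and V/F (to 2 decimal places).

T = 350.5 K, V/F = 0.12

Adiabatic flash: solve Rachford–Rice at each trial T, then check hF = ψ·hV(T) + (1−ψ)·hL(T).
  T = 346.7 K: K = (2.353, 0.144), RR gives ψ = 0.079, H_out = 2.723 kJ/mol
  T = 374.5 K: K = (3.302, 0.239), RR gives ψ = 0.316, H_out = 15.325 kJ/mol
  T = 360.6 K: K = (2.806, 0.187), RR gives ψ = 0.212, H_out = 9.566 kJ/mol
  T = 353.6 K: K = (2.572, 0.165), RR gives ψ = 0.150, H_out = 6.319 kJ/mol
  T = 350.1 K: K = (2.460, 0.154), RR gives ψ = 0.116, H_out = 4.555 kJ/mol
  T = 351.9 K: K = (2.517, 0.159), RR gives ψ = 0.134, H_out = 5.476 kJ/mol
Linear interpolation between T = 350.1 (H_out = 4.555) and T = 351.9 (H_out = 5.476) on hF = 4.782 gives T ≈ 350.5 K, at which ψ = 0.12.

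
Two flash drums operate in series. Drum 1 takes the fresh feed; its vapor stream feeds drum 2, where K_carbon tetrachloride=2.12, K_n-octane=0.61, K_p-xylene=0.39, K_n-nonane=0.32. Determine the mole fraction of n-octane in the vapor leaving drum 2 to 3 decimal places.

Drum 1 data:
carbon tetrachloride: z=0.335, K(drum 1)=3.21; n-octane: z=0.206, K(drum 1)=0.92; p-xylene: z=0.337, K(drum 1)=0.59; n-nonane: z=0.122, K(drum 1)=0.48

Drum 1:
Rachford–Rice: g(ψ₁) = Σ zᵢ(Kᵢ−1)/(1+ψ₁(Kᵢ−1)) = 0.
Feasibility: ΣzᵢKᵢ = 1.522, Σzᵢ/Kᵢ = 1.154 — both > 1, two phases present.
Newton iteration, ψ₁⁰ = 0.5:
  ψ₁ = 0.500: g = 0.0750, g' = -0.521 → ψ₁ = 0.644
  ψ₁ = 0.644: g = 0.0050, g' = -0.459 → ψ₁ = 0.655
Converged at ψ₁ = 0.655.
Drum-1 compositions:
  carbon tetrachloride: x = 0.137, y = 0.439
  n-octane: x = 0.217, y = 0.200
  p-xylene: x = 0.461, y = 0.272
  n-nonane: x = 0.185, y = 0.089
Drum-2 feed = drum-1 vapor: z₂ = (0.4394, 0.2000, 0.2718, 0.0888).
Drum 2:
Material balance + equilibrium reduce to Σ zᵢ(Kᵢ−1)/(1+ψ₂(Kᵢ−1)) = 0.
Feasibility: ΣzᵢKᵢ = 1.188, Σzᵢ/Kᵢ = 1.510 — both > 1, two phases present.
Newton–Raphson from ψ₂ = 0.5:
  ψ₂ = 0.500: g = -0.1115, g' = -0.577 → ψ₂ = 0.307
  ψ₂ = 0.307: g = -0.0026, g' = -0.563 → ψ₂ = 0.302
Converged at ψ₂ = 0.302.
  carbon tetrachloride: x = 0.328, y = 0.696
  n-octane: x = 0.227, y = 0.138
  p-xylene: x = 0.333, y = 0.130
  n-nonane: x = 0.112, y = 0.036

y_n-octane (drum 2) = 0.138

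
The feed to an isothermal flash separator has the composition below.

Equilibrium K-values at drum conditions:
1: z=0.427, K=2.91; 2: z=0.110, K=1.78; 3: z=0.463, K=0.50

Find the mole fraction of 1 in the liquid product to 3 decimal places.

Newton iteration, ψ⁰ = 0.47:
  ψ = 0.470: g = 0.1899, g' = -0.666 → ψ = 0.755
  ψ = 0.755: g = 0.0160, g' = -0.586 → ψ = 0.782
Converged at ψ = 0.782.
Compositions from xᵢ = zᵢ/(1+ψ(Kᵢ−1)), yᵢ = Kᵢxᵢ:
  1: x = 0.171, y = 0.498
  2: x = 0.068, y = 0.122
  3: x = 0.761, y = 0.380

x_1 = 0.171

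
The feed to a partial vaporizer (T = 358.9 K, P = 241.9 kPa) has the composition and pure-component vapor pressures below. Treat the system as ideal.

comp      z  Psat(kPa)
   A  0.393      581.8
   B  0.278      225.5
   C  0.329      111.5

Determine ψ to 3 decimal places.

Raoult's law: Kᵢ = Pᵢˢᵃᵗ/P = Pᵢˢᵃᵗ/241.9.
  K_A = 581.8/241.9 = 2.40513, K_B = 225.5/241.9 = 0.93220, K_C = 111.5/241.9 = 0.46093
Material balance + equilibrium reduce to Σ zᵢ(Kᵢ−1)/(1+ψ(Kᵢ−1)) = 0.
Check two-phase: ΣzᵢKᵢ = 1.356 > 1 and Σzᵢ/Kᵢ = 1.175 > 1, so g(0) = 0.356 > 0 and g(1) = -0.175 < 0.
Newton–Raphson from ψ = 0.5:
  ψ = 0.500: g = 0.0620, g' = -0.448 → ψ = 0.638
  ψ = 0.638: g = 0.0010, g' = -0.439 → ψ = 0.641
Converged at ψ = 0.641.

ψ = 0.641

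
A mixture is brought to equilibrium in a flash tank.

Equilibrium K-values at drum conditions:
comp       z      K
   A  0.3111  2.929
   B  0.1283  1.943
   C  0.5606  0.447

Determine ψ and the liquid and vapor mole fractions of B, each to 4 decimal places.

Rachford–Rice: g(ψ) = Σ zᵢ(Kᵢ−1)/(1+ψ(Kᵢ−1)) = 0.
Check two-phase: ΣzᵢKᵢ = 1.4111 > 1 and Σzᵢ/Kᵢ = 1.4264 > 1, so g(0) = 0.4111 > 0 and g(1) = -0.4264 < 0.
Newton–Raphson from ψ = 0.57:
  ψ = 0.5700: g = -0.08819, g' = -0.6765 → ψ = 0.4396
  ψ = 0.4396: g = 0.00067, g' = -0.6952 → ψ = 0.4406
Converged at ψ = 0.4406.
Compositions from xᵢ = zᵢ/(1+ψ(Kᵢ−1)), yᵢ = Kᵢxᵢ:
  A: x = 0.1682, y = 0.4926
  B: x = 0.0906, y = 0.1761
  C: x = 0.7412, y = 0.3313

ψ = 0.4406, x_B = 0.0906, y_B = 0.1761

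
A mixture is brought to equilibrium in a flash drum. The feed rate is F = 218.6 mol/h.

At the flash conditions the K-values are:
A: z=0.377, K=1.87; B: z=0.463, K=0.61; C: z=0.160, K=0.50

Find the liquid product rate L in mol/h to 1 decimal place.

L = 178.3 mol/h

Let ψ = V/F and solve Σ zᵢ(Kᵢ−1)/(1+ψ(Kᵢ−1)) = 0.
g(0) = ΣzᵢKᵢ − 1 = 0.067 and g(1) = 1 − Σzᵢ/Kᵢ = -0.281, so a root lies in (0, 1).
Iterate (Newton) starting at ψ = 0.51:
  ψ = 0.510: g = -0.1056, g' = -0.319 → ψ = 0.179
  ψ = 0.179: g = 0.0019, g' = -0.343 → ψ = 0.184
Converged at ψ = 0.184.
Then V = ψ·F = 0.1843·218.6 = 40.3 mol/h and L = F − V = 178.3 mol/h.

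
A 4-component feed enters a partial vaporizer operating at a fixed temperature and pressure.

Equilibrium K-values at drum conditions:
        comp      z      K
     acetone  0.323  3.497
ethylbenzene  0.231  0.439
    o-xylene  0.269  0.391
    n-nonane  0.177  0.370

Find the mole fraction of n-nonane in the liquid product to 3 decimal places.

x_n-nonane = 0.213

Let ψ = V/F and solve Σ zᵢ(Kᵢ−1)/(1+ψ(Kᵢ−1)) = 0.
Feasibility: ΣzᵢKᵢ = 1.402, Σzᵢ/Kᵢ = 1.785 — both > 1, two phases present.
Newton–Raphson from ψ = 0.36:
  ψ = 0.360: g = -0.0917, g' = -0.954 → ψ = 0.264
  ψ = 0.264: g = 0.0052, g' = -1.075 → ψ = 0.269
Converged at ψ = 0.269.
Compositions from xᵢ = zᵢ/(1+ψ(Kᵢ−1)), yᵢ = Kᵢxᵢ:
  acetone: x = 0.193, y = 0.676
  ethylbenzene: x = 0.272, y = 0.119
  o-xylene: x = 0.322, y = 0.126
  n-nonane: x = 0.213, y = 0.079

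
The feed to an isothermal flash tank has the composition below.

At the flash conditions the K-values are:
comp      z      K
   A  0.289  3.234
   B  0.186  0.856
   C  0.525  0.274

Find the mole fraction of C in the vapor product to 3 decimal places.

Rachford–Rice: g(β) = Σ zᵢ(Kᵢ−1)/(1+β(Kᵢ−1)) = 0.
Feasibility: ΣzᵢKᵢ = 1.238, Σzᵢ/Kᵢ = 2.223 — both > 1, two phases present.
Newton iteration, β⁰ = 0.5:
  β = 0.500: g = -0.3222, g' = -1.008 → β = 0.180
  β = 0.180: g = -0.0059, g' = -1.103 → β = 0.175
Converged at β = 0.175.
Compositions from xᵢ = zᵢ/(1+β(Kᵢ−1)), yᵢ = Kᵢxᵢ:
  A: x = 0.208, y = 0.672
  B: x = 0.191, y = 0.163
  C: x = 0.601, y = 0.165

y_C = 0.165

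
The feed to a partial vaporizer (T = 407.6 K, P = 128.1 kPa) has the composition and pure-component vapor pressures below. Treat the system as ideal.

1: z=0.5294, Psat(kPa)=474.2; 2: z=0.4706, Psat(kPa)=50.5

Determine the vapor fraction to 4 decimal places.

Raoult's law: Kᵢ = Pᵢˢᵃᵗ/P = Pᵢˢᵃᵗ/128.1.
  K_1 = 474.2/128.1 = 3.701795, K_2 = 50.5/128.1 = 0.394223
Material balance + equilibrium reduce to Σ zᵢ(Kᵢ−1)/(1+ψ(Kᵢ−1)) = 0.
g(0) = ΣzᵢKᵢ − 1 = 1.1453 and g(1) = 1 − Σzᵢ/Kᵢ = -0.3368, so a root lies in (0, 1).
Binary case is linear: z₁(K₁−1)(1+ψ(K₂−1)) + z₂(K₂−1)(1+ψ(K₁−1)) = 0
⇒ ψ = [z₁(K₁−1)+z₂(K₂−1)] / [−(K₁−1)(K₂−1)] = 1.14525/1.63668 = 0.6997

ψ = 0.6997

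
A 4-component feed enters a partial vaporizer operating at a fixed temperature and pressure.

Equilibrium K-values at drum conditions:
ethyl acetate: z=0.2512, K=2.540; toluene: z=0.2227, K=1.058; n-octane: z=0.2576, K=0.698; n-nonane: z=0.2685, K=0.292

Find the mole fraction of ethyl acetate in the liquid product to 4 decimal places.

Rachford–Rice: g(ψ) = Σ zᵢ(Kᵢ−1)/(1+ψ(Kᵢ−1)) = 0.
Check two-phase: ΣzᵢKᵢ = 1.1319 > 1 and Σzᵢ/Kᵢ = 1.5980 > 1, so g(0) = 0.1319 > 0 and g(1) = -0.5980 < 0.
Newton iteration, ψ⁰ = 0.32:
  ψ = 0.3200: g = -0.06008, g' = -0.5218 → ψ = 0.2049
  ψ = 0.2049: g = 0.00156, g' = -0.5558 → ψ = 0.2077
Converged at ψ = 0.2077.
Compositions from xᵢ = zᵢ/(1+ψ(Kᵢ−1)), yᵢ = Kᵢxᵢ:
  ethyl acetate: x = 0.1903, y = 0.4834
  toluene: x = 0.2200, y = 0.2328
  n-octane: x = 0.2748, y = 0.1918
  n-nonane: x = 0.3148, y = 0.0919

x_ethyl acetate = 0.1903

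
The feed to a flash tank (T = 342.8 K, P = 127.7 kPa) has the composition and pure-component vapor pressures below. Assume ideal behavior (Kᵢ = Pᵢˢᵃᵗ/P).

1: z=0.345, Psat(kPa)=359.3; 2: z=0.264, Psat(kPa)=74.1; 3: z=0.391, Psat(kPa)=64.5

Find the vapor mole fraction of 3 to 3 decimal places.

y_3 = 0.243

Raoult's law: Kᵢ = Pᵢˢᵃᵗ/P = Pᵢˢᵃᵗ/127.7.
  K_1 = 359.3/127.7 = 2.81363, K_2 = 74.1/127.7 = 0.58027, K_3 = 64.5/127.7 = 0.50509
Material balance + equilibrium reduce to Σ zᵢ(Kᵢ−1)/(1+β(Kᵢ−1)) = 0.
Feasibility: ΣzᵢKᵢ = 1.321, Σzᵢ/Kᵢ = 1.352 — both > 1, two phases present.
Iterate (Newton) starting at β = 0.49:
  β = 0.490: g = -0.0637, g' = -0.559 → β = 0.376
  β = 0.376: g = 0.0027, g' = -0.611 → β = 0.380
Converged at β = 0.380.
Compositions from xᵢ = zᵢ/(1+β(Kᵢ−1)), yᵢ = Kᵢxᵢ:
  1: x = 0.204, y = 0.574
  2: x = 0.314, y = 0.182
  3: x = 0.482, y = 0.243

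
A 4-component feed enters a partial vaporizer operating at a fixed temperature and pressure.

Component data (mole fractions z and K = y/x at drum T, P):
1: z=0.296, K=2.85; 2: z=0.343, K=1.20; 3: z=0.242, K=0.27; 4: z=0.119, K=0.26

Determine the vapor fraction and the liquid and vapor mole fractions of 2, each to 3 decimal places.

ψ = 0.405, x_2 = 0.317, y_2 = 0.381

Rachford–Rice: g(ψ) = Σ zᵢ(Kᵢ−1)/(1+ψ(Kᵢ−1)) = 0.
Feasibility: ΣzᵢKᵢ = 1.351, Σzᵢ/Kᵢ = 1.744 — both > 1, two phases present.
Newton iteration, ψ⁰ = 0.45:
  ψ = 0.450: g = -0.0333, g' = -0.746 → ψ = 0.405
Converged at ψ = 0.405.
Compositions from xᵢ = zᵢ/(1+ψ(Kᵢ−1)), yᵢ = Kᵢxᵢ:
  1: x = 0.169, y = 0.482
  2: x = 0.317, y = 0.381
  3: x = 0.344, y = 0.093
  4: x = 0.170, y = 0.044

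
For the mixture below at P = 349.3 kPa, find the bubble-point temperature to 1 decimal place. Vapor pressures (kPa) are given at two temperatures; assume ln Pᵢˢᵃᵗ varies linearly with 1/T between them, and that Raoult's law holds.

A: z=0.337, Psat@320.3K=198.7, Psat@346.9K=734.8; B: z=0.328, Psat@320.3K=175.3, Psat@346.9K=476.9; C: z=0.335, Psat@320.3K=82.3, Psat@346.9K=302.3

T = 338.3 K

Bubble-point temperature: ΣzᵢPᵢˢᵃᵗ(T) = P. Interpolate ln Pᵢˢᵃᵗ = aᵢ + bᵢ/T.
  T = 320.3 K: ΣzᵢPᵢˢᵃᵗ = 152.03 kPa
  T = 346.9 K: ΣzᵢPᵢˢᵃᵗ = 505.32 kPa
  T = 333.6 K: ΣzᵢPᵢˢᵃᵗ = 283.15 kPa
  T = 340.2 K: ΣzᵢPᵢˢᵃᵗ = 379.36 kPa
  T = 336.9 K: ΣzᵢPᵢˢᵃᵗ = 328.16 kPa
  T = 338.5 K: ΣzᵢPᵢˢᵃᵗ = 352.17 kPa
Interpolating between 336.9 K and 338.5 K gives T ≈ 338.3 K.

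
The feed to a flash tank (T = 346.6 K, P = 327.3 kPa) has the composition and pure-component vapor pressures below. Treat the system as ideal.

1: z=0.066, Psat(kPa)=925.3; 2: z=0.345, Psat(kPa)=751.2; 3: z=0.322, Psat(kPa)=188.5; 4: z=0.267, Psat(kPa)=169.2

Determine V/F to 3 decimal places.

V/F = 0.481

Raoult's law: Kᵢ = Pᵢˢᵃᵗ/P = Pᵢˢᵃᵗ/327.3.
  K_1 = 925.3/327.3 = 2.82707, K_2 = 751.2/327.3 = 2.29514, K_3 = 188.5/327.3 = 0.57592, K_4 = 169.2/327.3 = 0.51696
Newton iteration, V/F⁰ = 0.5:
  V/F = 0.500: g = -0.0091, g' = -0.475 → V/F = 0.481
Converged at V/F = 0.481.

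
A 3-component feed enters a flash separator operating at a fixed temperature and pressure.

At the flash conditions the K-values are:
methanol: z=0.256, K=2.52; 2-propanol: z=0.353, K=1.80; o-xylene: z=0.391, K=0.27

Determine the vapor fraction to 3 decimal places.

Material balance + equilibrium reduce to Σ zᵢ(Kᵢ−1)/(1+ψ(Kᵢ−1)) = 0.
Check two-phase: ΣzᵢKᵢ = 1.386 > 1 and Σzᵢ/Kᵢ = 1.746 > 1, so g(0) = 0.386 > 0 and g(1) = -0.746 < 0.
Newton iteration, ψ⁰ = 0.43:
  ψ = 0.430: g = 0.0294, g' = -0.784 → ψ = 0.468
  ψ = 0.468: g = -0.0003, g' = -0.802 → ψ = 0.467
Converged at ψ = 0.467.

ψ = 0.467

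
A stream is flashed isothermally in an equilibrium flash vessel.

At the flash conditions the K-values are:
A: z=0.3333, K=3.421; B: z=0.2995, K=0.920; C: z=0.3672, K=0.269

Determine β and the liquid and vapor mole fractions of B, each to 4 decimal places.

Rachford–Rice: g(β) = Σ zᵢ(Kᵢ−1)/(1+β(Kᵢ−1)) = 0.
g(0) = ΣzᵢKᵢ − 1 = 0.5145 and g(1) = 1 − Σzᵢ/Kᵢ = -0.7880, so a root lies in (0, 1).
Newton–Raphson from β = 0.5:
  β = 0.5000: g = -0.08297, g' = -0.8893 → β = 0.4067
  β = 0.4067: g = -0.00017, g' = -0.8954 → β = 0.4065
Converged at β = 0.4065.
Compositions from xᵢ = zᵢ/(1+β(Kᵢ−1)), yᵢ = Kᵢxᵢ:
  A: x = 0.1680, y = 0.5747
  B: x = 0.3096, y = 0.2848
  C: x = 0.5225, y = 0.1405

β = 0.4065, x_B = 0.3096, y_B = 0.2848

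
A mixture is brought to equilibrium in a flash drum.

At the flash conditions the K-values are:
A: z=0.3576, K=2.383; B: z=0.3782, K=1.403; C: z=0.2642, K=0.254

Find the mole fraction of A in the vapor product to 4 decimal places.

Iterate (Newton) starting at ψ = 0.48:
  ψ = 0.4800: g = 0.11791, g' = -0.6470 → ψ = 0.6622
  ψ = 0.6622: g = -0.01109, g' = -0.7989 → ψ = 0.6484
  ψ = 0.6484: g = -0.00013, g' = -0.7803 → ψ = 0.6482
Converged at ψ = 0.6482.
Compositions from xᵢ = zᵢ/(1+ψ(Kᵢ−1)), yᵢ = Kᵢxᵢ:
  A: x = 0.1886, y = 0.4493
  B: x = 0.2999, y = 0.4207
  C: x = 0.5116, y = 0.1299

y_A = 0.4493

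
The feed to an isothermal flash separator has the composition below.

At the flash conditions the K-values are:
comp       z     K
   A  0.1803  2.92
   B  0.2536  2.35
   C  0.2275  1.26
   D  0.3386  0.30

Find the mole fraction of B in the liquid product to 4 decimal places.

x_B = 0.1411

Material balance + equilibrium reduce to Σ zᵢ(Kᵢ−1)/(1+β(Kᵢ−1)) = 0.
Check two-phase: ΣzᵢKᵢ = 1.5107 > 1 and Σzᵢ/Kᵢ = 1.4789 > 1, so g(0) = 0.5107 > 0 and g(1) = -0.4789 < 0.
Iterate (Newton) starting at β = 0.37:
  β = 0.3700: g = 0.16480, g' = -0.7477 → β = 0.5904
  β = 0.5904: g = 0.00006, g' = -0.7827 → β = 0.5905
Converged at β = 0.5905.
Compositions from xᵢ = zᵢ/(1+β(Kᵢ−1)), yᵢ = Kᵢxᵢ:
  A: x = 0.0845, y = 0.2467
  B: x = 0.1411, y = 0.3316
  C: x = 0.1972, y = 0.2485
  D: x = 0.5772, y = 0.1732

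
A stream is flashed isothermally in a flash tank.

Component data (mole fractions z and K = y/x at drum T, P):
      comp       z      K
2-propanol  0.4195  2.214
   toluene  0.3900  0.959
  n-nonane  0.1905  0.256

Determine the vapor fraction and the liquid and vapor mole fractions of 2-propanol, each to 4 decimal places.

Rachford–Rice: g(ψ) = Σ zᵢ(Kᵢ−1)/(1+ψ(Kᵢ−1)) = 0.
Check two-phase: ΣzᵢKᵢ = 1.3516 > 1 and Σzᵢ/Kᵢ = 1.3403 > 1, so g(0) = 0.3516 > 0 and g(1) = -0.3403 < 0.
Iterate (Newton) starting at ψ = 0.5:
  ψ = 0.5000: g = 0.07490, g' = -0.5075 → ψ = 0.6476
  ψ = 0.6476: g = -0.00482, g' = -0.5872 → ψ = 0.6394
  ψ = 0.6394: g = -0.00003, g' = -0.5803 → ψ = 0.6393
Converged at ψ = 0.6393.
Compositions from xᵢ = zᵢ/(1+ψ(Kᵢ−1)), yᵢ = Kᵢxᵢ:
  2-propanol: x = 0.2362, y = 0.5229
  toluene: x = 0.4005, y = 0.3841
  n-nonane: x = 0.3633, y = 0.0930

ψ = 0.6393, x_2-propanol = 0.2362, y_2-propanol = 0.5229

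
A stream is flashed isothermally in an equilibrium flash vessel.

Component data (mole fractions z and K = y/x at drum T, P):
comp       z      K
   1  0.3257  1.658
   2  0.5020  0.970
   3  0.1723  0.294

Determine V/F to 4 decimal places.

Rachford–Rice: g(V/F) = Σ zᵢ(Kᵢ−1)/(1+V/F(Kᵢ−1)) = 0.
g(0) = ΣzᵢKᵢ − 1 = 0.0776 and g(1) = 1 − Σzᵢ/Kᵢ = -0.3000, so a root lies in (0, 1).
Iterate (Newton) starting at V/F = 0.5:
  V/F = 0.5000: g = -0.04204, g' = -0.2855 → V/F = 0.3527
  V/F = 0.3527: g = -0.00326, g' = -0.2456 → V/F = 0.3394
Converged at V/F = 0.3394.

V/F = 0.3394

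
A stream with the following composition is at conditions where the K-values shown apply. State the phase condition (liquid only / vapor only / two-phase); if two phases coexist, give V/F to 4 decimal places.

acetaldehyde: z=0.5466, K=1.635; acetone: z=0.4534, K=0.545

ΣzᵢKᵢ = 1.1408; Σzᵢ/Kᵢ = 1.1662.
Both exceed 1, so a two-phase solution exists.
Let ψ = V/F and solve Σ zᵢ(Kᵢ−1)/(1+ψ(Kᵢ−1)) = 0.
Binary case is linear: z₁(K₁−1)(1+ψ(K₂−1)) + z₂(K₂−1)(1+ψ(K₁−1)) = 0
⇒ ψ = [z₁(K₁−1)+z₂(K₂−1)] / [−(K₁−1)(K₂−1)] = 0.14079/0.28892 = 0.4873

two-phase, V/F = 0.4873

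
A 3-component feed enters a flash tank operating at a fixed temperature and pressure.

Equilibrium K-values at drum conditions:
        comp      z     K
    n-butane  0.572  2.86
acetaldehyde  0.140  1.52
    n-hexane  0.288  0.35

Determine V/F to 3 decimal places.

Iterate (Newton) starting at V/F = 0.48:
  V/F = 0.480: g = 0.3483, g' = -0.834 → V/F = 0.898
  V/F = 0.898: g = -0.0014, g' = -0.997 → V/F = 0.896
Converged at V/F = 0.896.

V/F = 0.896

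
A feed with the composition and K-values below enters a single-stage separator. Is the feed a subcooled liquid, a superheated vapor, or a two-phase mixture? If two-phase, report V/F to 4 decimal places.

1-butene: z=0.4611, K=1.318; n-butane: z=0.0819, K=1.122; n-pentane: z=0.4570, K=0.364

ΣzᵢKᵢ = 0.8660; Σzᵢ/Kᵢ = 1.6783.
Since ΣzᵢKᵢ < 1 the mixture is below its bubble point — single liquid phase.

subcooled liquid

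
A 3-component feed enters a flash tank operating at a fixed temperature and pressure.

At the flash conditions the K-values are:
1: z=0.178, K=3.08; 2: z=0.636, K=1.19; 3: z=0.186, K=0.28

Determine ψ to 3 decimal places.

ψ = 0.676

Rachford–Rice: g(ψ) = Σ zᵢ(Kᵢ−1)/(1+ψ(Kᵢ−1)) = 0.
Check two-phase: ΣzᵢKᵢ = 1.357 > 1 and Σzᵢ/Kᵢ = 1.257 > 1, so g(0) = 0.357 > 0 and g(1) = -0.257 < 0.
Newton–Raphson from ψ = 0.5:
  ψ = 0.500: g = 0.0826, g' = -0.440 → ψ = 0.688
  ψ = 0.688: g = -0.0062, g' = -0.527 → ψ = 0.676
Converged at ψ = 0.676.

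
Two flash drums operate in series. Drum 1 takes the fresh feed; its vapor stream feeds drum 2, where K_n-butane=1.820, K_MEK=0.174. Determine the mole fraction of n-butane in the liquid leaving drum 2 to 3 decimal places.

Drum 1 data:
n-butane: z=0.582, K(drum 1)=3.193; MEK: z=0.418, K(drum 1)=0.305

x_n-butane (drum 2) = 0.502

Drum 1:
Rachford–Rice: g(ψ₁) = Σ zᵢ(Kᵢ−1)/(1+ψ₁(Kᵢ−1)) = 0.
Feasibility: ΣzᵢKᵢ = 1.986, Σzᵢ/Kᵢ = 1.553 — both > 1, two phases present.
Binary case is linear: z₁(K₁−1)(1+ψ₁(K₂−1)) + z₂(K₂−1)(1+ψ₁(K₁−1)) = 0
⇒ ψ₁ = [z₁(K₁−1)+z₂(K₂−1)] / [−(K₁−1)(K₂−1)] = 0.9858/1.5241 = 0.647
Drum-1 compositions:
  n-butane: x = 0.241, y = 0.768
  MEK: x = 0.759, y = 0.232
Drum-2 feed = drum-1 vapor: z₂ = (0.7684, 0.2316).
Drum 2:
Rachford–Rice: g(ψ₂) = Σ zᵢ(Kᵢ−1)/(1+ψ₂(Kᵢ−1)) = 0.
Feasibility: ΣzᵢKᵢ = 1.439, Σzᵢ/Kᵢ = 1.753 — both > 1, two phases present.
Newton–Raphson from ψ₂ = 0.5:
  ψ₂ = 0.500: g = 0.1210, g' = -0.718 → ψ₂ = 0.668
  ψ₂ = 0.668: g = -0.0201, g' = -1.003 → ψ₂ = 0.648
Converged at ψ₂ = 0.648.
  n-butane: x = 0.502, y = 0.913
  MEK: x = 0.498, y = 0.087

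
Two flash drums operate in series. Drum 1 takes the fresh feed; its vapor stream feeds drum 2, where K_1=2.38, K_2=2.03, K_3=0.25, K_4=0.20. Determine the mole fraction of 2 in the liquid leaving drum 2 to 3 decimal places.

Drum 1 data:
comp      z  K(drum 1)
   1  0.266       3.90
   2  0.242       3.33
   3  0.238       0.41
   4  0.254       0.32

x_2 (drum 2) = 0.197

Drum 1:
Rachford–Rice: g(ψ₁) = Σ zᵢ(Kᵢ−1)/(1+ψ₁(Kᵢ−1)) = 0.
Check two-phase: ΣzᵢKᵢ = 2.022 > 1 and Σzᵢ/Kᵢ = 1.515 > 1, so g(0) = 1.022 > 0 and g(1) = -0.515 < 0.
Newton iteration, ψ₁⁰ = 0.5:
  ψ₁ = 0.500: g = 0.1144, g' = -1.089 → ψ₁ = 0.605
  ψ₁ = 0.605: g = 0.0022, g' = -1.060 → ψ₁ = 0.607
Converged at ψ₁ = 0.607.
Drum-1 compositions:
  1: x = 0.096, y = 0.376
  2: x = 0.100, y = 0.334
  3: x = 0.371, y = 0.152
  4: x = 0.433, y = 0.138
Drum-2 feed = drum-1 vapor: z₂ = (0.3758, 0.3337, 0.1520, 0.1384).
Drum 2:
Let ψ₂ = V/F and solve Σ zᵢ(Kᵢ−1)/(1+ψ₂(Kᵢ−1)) = 0.
Check two-phase: ΣzᵢKᵢ = 1.638 > 1 and Σzᵢ/Kᵢ = 1.623 > 1, so g(0) = 0.638 > 0 and g(1) = -0.623 < 0.
Iterate (Newton) starting at ψ₂ = 0.51:
  ψ₂ = 0.510: g = 0.1580, g' = -0.876 → ψ₂ = 0.690
  ψ₂ = 0.690: g = -0.0174, g' = -1.119 → ψ₂ = 0.675
Converged at ψ₂ = 0.675.
  1: x = 0.195, y = 0.463
  2: x = 0.197, y = 0.400
  3: x = 0.308, y = 0.077
  4: x = 0.301, y = 0.060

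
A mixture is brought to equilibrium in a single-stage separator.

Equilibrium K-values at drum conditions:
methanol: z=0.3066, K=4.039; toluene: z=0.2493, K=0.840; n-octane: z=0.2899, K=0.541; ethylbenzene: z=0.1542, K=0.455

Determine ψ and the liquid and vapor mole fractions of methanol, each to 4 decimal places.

Let ψ = V/F and solve Σ zᵢ(Kᵢ−1)/(1+ψ(Kᵢ−1)) = 0.
Feasibility: ΣzᵢKᵢ = 1.6748, Σzᵢ/Kᵢ = 1.2475 — both > 1, two phases present.
Newton–Raphson from ψ = 0.5:
  ψ = 0.5000: g = 0.03825, g' = -0.6430 → ψ = 0.5595
  ψ = 0.5595: g = 0.00131, g' = -0.6014 → ψ = 0.5616
Converged at ψ = 0.5617.
Compositions from xᵢ = zᵢ/(1+ψ(Kᵢ−1)), yᵢ = Kᵢxᵢ:
  methanol: x = 0.1133, y = 0.4575
  toluene: x = 0.2739, y = 0.2301
  n-octane: x = 0.3906, y = 0.2113
  ethylbenzene: x = 0.2222, y = 0.1011

ψ = 0.5617, x_methanol = 0.1133, y_methanol = 0.4575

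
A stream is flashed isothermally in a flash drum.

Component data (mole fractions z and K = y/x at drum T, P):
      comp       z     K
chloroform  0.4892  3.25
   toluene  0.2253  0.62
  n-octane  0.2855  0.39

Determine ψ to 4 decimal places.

ψ = 0.7091

Rachford–Rice: g(ψ) = Σ zᵢ(Kᵢ−1)/(1+ψ(Kᵢ−1)) = 0.
Feasibility: ΣzᵢKᵢ = 1.8409, Σzᵢ/Kᵢ = 1.2460 — both > 1, two phases present.
Newton iteration, ψ⁰ = 0.31:
  ψ = 0.3100: g = 0.33661, g' = -1.0628 → ψ = 0.6267
  ψ = 0.6267: g = 0.06239, g' = -0.7608 → ψ = 0.7087
  ψ = 0.7087: g = 0.00028, g' = -0.7585 → ψ = 0.7091
Converged at ψ = 0.7091.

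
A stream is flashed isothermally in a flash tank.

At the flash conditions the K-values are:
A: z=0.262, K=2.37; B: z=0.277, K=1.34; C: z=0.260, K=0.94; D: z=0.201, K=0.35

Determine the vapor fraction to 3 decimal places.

ψ = 0.708

Let ψ = V/F and solve Σ zᵢ(Kᵢ−1)/(1+ψ(Kᵢ−1)) = 0.
Feasibility: ΣzᵢKᵢ = 1.307, Σzᵢ/Kᵢ = 1.168 — both > 1, two phases present.
Iterate (Newton) starting at ψ = 0.5:
  ψ = 0.500: g = 0.0839, g' = -0.384 → ψ = 0.718
  ψ = 0.718: g = -0.0048, g' = -0.446 → ψ = 0.708
Converged at ψ = 0.708.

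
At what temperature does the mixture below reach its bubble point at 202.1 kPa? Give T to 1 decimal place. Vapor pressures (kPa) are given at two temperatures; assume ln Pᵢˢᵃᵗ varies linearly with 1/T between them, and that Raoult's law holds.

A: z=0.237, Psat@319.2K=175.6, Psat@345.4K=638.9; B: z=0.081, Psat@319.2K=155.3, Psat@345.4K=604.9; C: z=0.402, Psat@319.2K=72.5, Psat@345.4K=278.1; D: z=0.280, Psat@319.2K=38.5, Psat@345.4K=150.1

Bubble-point temperature: ΣzᵢPᵢˢᵃᵗ(T) = P. Interpolate ln Pᵢˢᵃᵗ = aᵢ + bᵢ/T.
  T = 319.2 K: ΣzᵢPᵢˢᵃᵗ = 94.12 kPa
  T = 345.4 K: ΣzᵢPᵢˢᵃᵗ = 354.24 kPa
  T = 332.3 K: ΣzᵢPᵢˢᵃᵗ = 187.41 kPa
  T = 338.9 K: ΣzᵢPᵢˢᵃᵗ = 259.87 kPa
  T = 335.6 K: ΣzᵢPᵢˢᵃᵗ = 221.04 kPa
  T = 334.0 K: ΣzᵢPᵢˢᵃᵗ = 204.12 kPa
Interpolating between 332.3 K and 334.0 K gives T ≈ 333.8 K.

T = 333.8 K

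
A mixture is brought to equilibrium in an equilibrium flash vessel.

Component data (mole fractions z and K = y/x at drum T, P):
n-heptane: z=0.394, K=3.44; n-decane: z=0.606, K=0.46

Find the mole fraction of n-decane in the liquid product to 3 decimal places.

Binary case is linear: z₁(K₁−1)(1+β(K₂−1)) + z₂(K₂−1)(1+β(K₁−1)) = 0
⇒ β = [z₁(K₁−1)+z₂(K₂−1)] / [−(K₁−1)(K₂−1)] = 0.6341/1.3176 = 0.481
Compositions from xᵢ = zᵢ/(1+β(Kᵢ−1)), yᵢ = Kᵢxᵢ:
  n-heptane: x = 0.181, y = 0.623
  n-decane: x = 0.819, y = 0.377

x_n-decane = 0.819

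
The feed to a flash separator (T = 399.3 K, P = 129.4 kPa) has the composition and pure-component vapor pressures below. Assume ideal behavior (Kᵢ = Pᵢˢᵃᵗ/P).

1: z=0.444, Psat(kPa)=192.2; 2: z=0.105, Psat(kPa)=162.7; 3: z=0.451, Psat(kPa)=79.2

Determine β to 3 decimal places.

Raoult's law: Kᵢ = Pᵢˢᵃᵗ/P = Pᵢˢᵃᵗ/129.4.
  K_1 = 192.2/129.4 = 1.48532, K_2 = 162.7/129.4 = 1.25734, K_3 = 79.2/129.4 = 0.61206
Material balance + equilibrium reduce to Σ zᵢ(Kᵢ−1)/(1+β(Kᵢ−1)) = 0.
Check two-phase: ΣzᵢKᵢ = 1.068 > 1 and Σzᵢ/Kᵢ = 1.119 > 1, so g(0) = 0.068 > 0 and g(1) = -0.119 < 0.
Newton iteration, β⁰ = 0.44:
  β = 0.440: g = -0.0091, g' = -0.175 → β = 0.388
Converged at β = 0.388.

β = 0.388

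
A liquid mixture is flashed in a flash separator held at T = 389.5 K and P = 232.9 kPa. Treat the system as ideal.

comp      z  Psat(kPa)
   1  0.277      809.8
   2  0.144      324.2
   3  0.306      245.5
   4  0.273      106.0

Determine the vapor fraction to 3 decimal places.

Raoult's law: Kᵢ = Pᵢˢᵃᵗ/P = Pᵢˢᵃᵗ/232.9.
  K_1 = 809.8/232.9 = 3.47703, K_2 = 324.2/232.9 = 1.39201, K_3 = 245.5/232.9 = 1.05410, K_4 = 106.0/232.9 = 0.45513
Let ψ = V/F and solve Σ zᵢ(Kᵢ−1)/(1+ψ(Kᵢ−1)) = 0.
g(0) = ΣzᵢKᵢ − 1 = 0.610 and g(1) = 1 − Σzᵢ/Kᵢ = -0.073, so a root lies in (0, 1).
Newton–Raphson from ψ = 0.5:
  ψ = 0.500: g = 0.1654, g' = -0.509 → ψ = 0.825
  ψ = 0.825: g = 0.0136, g' = -0.464 → ψ = 0.855
  ψ = 0.855: g = -0.0001, g' = -0.472 → ψ = 0.854
Converged at ψ = 0.854.

ψ = 0.854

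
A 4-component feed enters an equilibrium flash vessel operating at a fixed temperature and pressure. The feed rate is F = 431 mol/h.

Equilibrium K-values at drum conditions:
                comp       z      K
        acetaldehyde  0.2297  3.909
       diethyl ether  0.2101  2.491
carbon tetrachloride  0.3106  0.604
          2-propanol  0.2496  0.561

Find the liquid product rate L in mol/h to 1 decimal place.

Rachford–Rice: g(ψ) = Σ zᵢ(Kᵢ−1)/(1+ψ(Kᵢ−1)) = 0.
g(0) = ΣzᵢKᵢ − 1 = 0.7489 and g(1) = 1 − Σzᵢ/Kᵢ = -0.1023, so a root lies in (0, 1).
Newton–Raphson from ψ = 0.5:
  ψ = 0.5000: g = 0.15795, g' = -0.6306 → ψ = 0.7505
  ψ = 0.7505: g = 0.01934, g' = -0.5015 → ψ = 0.7890
  ψ = 0.7890: g = 0.00017, g' = -0.4932 → ψ = 0.7894
Converged at ψ = 0.7894.
Then V = ψ·F = 0.7894·431 = 340.2 mol/h and L = F − V = 90.8 mol/h.

L = 90.8 mol/h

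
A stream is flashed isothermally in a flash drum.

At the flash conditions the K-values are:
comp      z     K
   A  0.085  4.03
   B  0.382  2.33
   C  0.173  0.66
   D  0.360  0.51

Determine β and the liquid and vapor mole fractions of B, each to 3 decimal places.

Rachford–Rice: g(β) = Σ zᵢ(Kᵢ−1)/(1+β(Kᵢ−1)) = 0.
Check two-phase: ΣzᵢKᵢ = 1.530 > 1 and Σzᵢ/Kᵢ = 1.153 > 1, so g(0) = 0.530 > 0 and g(1) = -0.153 < 0.
Newton–Raphson from β = 0.5:
  β = 0.500: g = 0.1030, g' = -0.548 → β = 0.688
  β = 0.688: g = 0.0059, g' = -0.497 → β = 0.700
Converged at β = 0.700.
Compositions from xᵢ = zᵢ/(1+β(Kᵢ−1)), yᵢ = Kᵢxᵢ:
  A: x = 0.027, y = 0.110
  B: x = 0.198, y = 0.461
  C: x = 0.227, y = 0.150
  D: x = 0.548, y = 0.279

β = 0.700, x_B = 0.198, y_B = 0.461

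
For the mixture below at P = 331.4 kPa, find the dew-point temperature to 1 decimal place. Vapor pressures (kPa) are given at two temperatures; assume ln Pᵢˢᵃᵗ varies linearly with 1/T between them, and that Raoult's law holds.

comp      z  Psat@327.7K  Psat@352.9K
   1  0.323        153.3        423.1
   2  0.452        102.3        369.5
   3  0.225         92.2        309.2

T = 350.5 K

Dew-point temperature: Σzᵢ·P/Pᵢˢᵃᵗ(T) = 1. Interpolate ln Pᵢˢᵃᵗ = aᵢ + bᵢ/T.
  T = 327.7 K: ΣzᵢP/Pᵢˢᵃᵗ = 2.9712
  T = 352.9 K: ΣzᵢP/Pᵢˢᵃᵗ = 0.8995
  T = 340.3 K: ΣzᵢP/Pᵢˢᵃᵗ = 1.5967
  T = 346.6 K: ΣzᵢP/Pᵢˢᵃᵗ = 1.1918
  T = 349.8 K: ΣzᵢP/Pᵢˢᵃᵗ = 1.0317
  T = 351.4 K: ΣzᵢP/Pᵢˢᵃᵗ = 0.9609
Interpolating between 349.8 K and 351.4 K gives T ≈ 350.5 K.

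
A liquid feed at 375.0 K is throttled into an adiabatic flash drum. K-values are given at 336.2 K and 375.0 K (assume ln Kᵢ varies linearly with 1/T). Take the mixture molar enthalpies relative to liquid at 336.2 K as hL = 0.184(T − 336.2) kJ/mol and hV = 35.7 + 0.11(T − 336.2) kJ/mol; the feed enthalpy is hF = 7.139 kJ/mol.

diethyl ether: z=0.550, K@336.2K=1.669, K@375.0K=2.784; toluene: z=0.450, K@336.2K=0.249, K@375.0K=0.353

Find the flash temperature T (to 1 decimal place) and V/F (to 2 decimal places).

Adiabatic flash: solve Rachford–Rice at each trial T, then check hF = ψ·hV(T) + (1−ψ)·hL(T).
  T = 336.2 K: K = (1.669, 0.249), RR gives ψ = 0.060, H_out = 2.132 kJ/mol
  T = 375.0 K: K = (2.784, 0.353), RR gives ψ = 0.598, H_out = 26.765 kJ/mol
  T = 355.6 K: K = (2.186, 0.299), RR gives ψ = 0.405, H_out = 17.463 kJ/mol
  T = 345.9 K: K = (1.917, 0.274), RR gives ψ = 0.267, H_out = 11.114 kJ/mol
  T = 341.0 K: K = (1.789, 0.261), RR gives ψ = 0.174, H_out = 7.042 kJ/mol
  T = 343.4 K: K = (1.851, 0.267), RR gives ψ = 0.222, H_out = 9.133 kJ/mol
Linear interpolation between T = 341.0 (H_out = 7.042) and T = 343.4 (H_out = 9.133) on hF = 7.139 gives T ≈ 341.1 K, at which ψ = 0.18.

T = 341.1 K, V/F = 0.18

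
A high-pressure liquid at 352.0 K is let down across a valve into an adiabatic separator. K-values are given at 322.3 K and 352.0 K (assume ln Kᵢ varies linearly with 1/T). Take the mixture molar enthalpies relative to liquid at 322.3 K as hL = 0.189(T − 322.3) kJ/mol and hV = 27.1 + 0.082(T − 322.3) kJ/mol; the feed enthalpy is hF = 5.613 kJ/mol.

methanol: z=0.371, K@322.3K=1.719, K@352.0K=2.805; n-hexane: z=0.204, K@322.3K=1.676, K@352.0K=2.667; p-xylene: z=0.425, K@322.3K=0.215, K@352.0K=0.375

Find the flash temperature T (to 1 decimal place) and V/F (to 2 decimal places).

Adiabatic flash: solve Rachford–Rice at each trial T, then check hF = ψ·hV(T) + (1−ψ)·hL(T).
  T = 322.3 K: K = (1.719, 1.676, 0.215), RR gives ψ = 0.129, H_out = 3.483 kJ/mol
  T = 352.0 K: K = (2.805, 2.667, 0.375), RR gives ψ = 0.678, H_out = 21.827 kJ/mol
  T = 337.1 K: K = (2.218, 2.134, 0.287), RR gives ψ = 0.449, H_out = 14.250 kJ/mol
  T = 329.7 K: K = (1.958, 1.896, 0.249), RR gives ψ = 0.312, H_out = 9.604 kJ/mol
  T = 326.0 K: K = (1.836, 1.784, 0.232), RR gives ψ = 0.229, H_out = 6.802 kJ/mol
  T = 324.1 K: K = (1.775, 1.728, 0.223), RR gives ψ = 0.180, H_out = 5.175 kJ/mol
Linear interpolation between T = 324.1 (H_out = 5.175) and T = 326.0 (H_out = 6.802) on hF = 5.613 gives T ≈ 324.6 K, at which ψ = 0.19.

T = 324.6 K, V/F = 0.19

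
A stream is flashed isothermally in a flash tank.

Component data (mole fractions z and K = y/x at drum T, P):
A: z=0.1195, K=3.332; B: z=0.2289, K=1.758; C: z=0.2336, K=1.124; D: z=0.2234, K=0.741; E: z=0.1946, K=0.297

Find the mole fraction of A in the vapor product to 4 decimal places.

Material balance + equilibrium reduce to Σ zᵢ(Kᵢ−1)/(1+V/F(Kᵢ−1)) = 0.
Check two-phase: ΣzᵢKᵢ = 1.2865 > 1 and Σzᵢ/Kᵢ = 1.3306 > 1, so g(0) = 0.2865 > 0 and g(1) = -0.3306 < 0.
Newton iteration, V/F⁰ = 0.5:
  V/F = 0.5000: g = 0.00433, g' = -0.4593 → V/F = 0.5094
Converged at V/F = 0.5094.
Compositions from xᵢ = zᵢ/(1+V/F(Kᵢ−1)), yᵢ = Kᵢxᵢ:
  A: x = 0.0546, y = 0.1820
  B: x = 0.1651, y = 0.2903
  C: x = 0.2197, y = 0.2470
  D: x = 0.2574, y = 0.1907
  E: x = 0.3032, y = 0.0900

y_A = 0.1820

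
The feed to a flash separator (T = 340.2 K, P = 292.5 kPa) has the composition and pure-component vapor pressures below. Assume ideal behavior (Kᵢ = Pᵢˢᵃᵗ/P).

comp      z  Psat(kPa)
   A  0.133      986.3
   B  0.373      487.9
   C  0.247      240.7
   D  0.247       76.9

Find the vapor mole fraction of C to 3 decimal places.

Raoult's law: Kᵢ = Pᵢˢᵃᵗ/P = Pᵢˢᵃᵗ/292.5.
  K_A = 986.3/292.5 = 3.37197, K_B = 487.9/292.5 = 1.66803, K_C = 240.7/292.5 = 0.82291, K_D = 76.9/292.5 = 0.26291
Material balance + equilibrium reduce to Σ zᵢ(Kᵢ−1)/(1+V/F(Kᵢ−1)) = 0.
Check two-phase: ΣzᵢKᵢ = 1.339 > 1 and Σzᵢ/Kᵢ = 1.503 > 1, so g(0) = 0.339 > 0 and g(1) = -0.503 < 0.
Newton–Raphson from V/F = 0.59:
  V/F = 0.590: g = -0.0608, g' = -0.645 → V/F = 0.496
  V/F = 0.496: g = -0.0027, g' = -0.595 → V/F = 0.491
Converged at V/F = 0.491.
Compositions from xᵢ = zᵢ/(1+V/F(Kᵢ−1)), yᵢ = Kᵢxᵢ:
  A: x = 0.061, y = 0.207
  B: x = 0.281, y = 0.468
  C: x = 0.271, y = 0.223
  D: x = 0.387, y = 0.102

y_C = 0.223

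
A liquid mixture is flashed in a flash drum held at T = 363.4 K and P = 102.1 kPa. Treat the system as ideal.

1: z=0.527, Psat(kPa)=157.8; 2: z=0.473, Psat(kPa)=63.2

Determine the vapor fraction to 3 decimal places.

ψ = 0.516

Raoult's law: Kᵢ = Pᵢˢᵃᵗ/P = Pᵢˢᵃᵗ/102.1.
  K_1 = 157.8/102.1 = 1.54554, K_2 = 63.2/102.1 = 0.61900
Rachford–Rice: g(ψ) = Σ zᵢ(Kᵢ−1)/(1+ψ(Kᵢ−1)) = 0.
g(0) = ΣzᵢKᵢ − 1 = 0.107 and g(1) = 1 − Σzᵢ/Kᵢ = -0.105, so a root lies in (0, 1).
Binary case is linear: z₁(K₁−1)(1+ψ(K₂−1)) + z₂(K₂−1)(1+ψ(K₁−1)) = 0
⇒ ψ = [z₁(K₁−1)+z₂(K₂−1)] / [−(K₁−1)(K₂−1)] = 0.1073/0.2079 = 0.516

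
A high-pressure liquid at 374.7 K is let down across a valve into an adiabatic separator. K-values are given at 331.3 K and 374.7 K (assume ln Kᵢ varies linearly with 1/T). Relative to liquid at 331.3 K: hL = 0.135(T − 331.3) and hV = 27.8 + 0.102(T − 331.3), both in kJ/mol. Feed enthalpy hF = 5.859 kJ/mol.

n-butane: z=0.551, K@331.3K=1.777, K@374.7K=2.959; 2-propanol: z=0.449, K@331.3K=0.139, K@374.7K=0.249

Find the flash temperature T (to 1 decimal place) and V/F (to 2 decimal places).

T = 338.4 K, V/F = 0.18

Adiabatic flash: solve Rachford–Rice at each trial T, then check hF = ψ·hV(T) + (1−ψ)·hL(T).
  T = 331.3 K: K = (1.777, 0.139), RR gives ψ = 0.062, H_out = 1.726 kJ/mol
  T = 374.7 K: K = (2.959, 0.249), RR gives ψ = 0.504, H_out = 19.161 kJ/mol
  T = 353.0 K: K = (2.329, 0.189), RR gives ψ = 0.342, H_out = 12.191 kJ/mol
  T = 342.1 K: K = (2.042, 0.163), RR gives ψ = 0.227, H_out = 7.697 kJ/mol
  T = 336.7 K: K = (1.907, 0.151), RR gives ψ = 0.154, H_out = 4.975 kJ/mol
  T = 339.4 K: K = (1.974, 0.157), RR gives ψ = 0.192, H_out = 6.390 kJ/mol
  T = 338.0 K: K = (1.939, 0.154), RR gives ψ = 0.173, H_out = 5.671 kJ/mol
Linear interpolation between T = 338.0 (H_out = 5.671) and T = 339.4 (H_out = 6.390) on hF = 5.859 gives T ≈ 338.4 K, at which ψ = 0.18.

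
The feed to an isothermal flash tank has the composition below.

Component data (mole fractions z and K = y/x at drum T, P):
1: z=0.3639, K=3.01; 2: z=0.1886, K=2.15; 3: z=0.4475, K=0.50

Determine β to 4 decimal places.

Iterate (Newton) starting at β = 0.5:
  β = 0.5000: g = 0.20418, g' = -0.6652 → β = 0.8070
  β = 0.8070: g = 0.01636, g' = -0.5954 → β = 0.8344
Converged at β = 0.8344.

β = 0.8344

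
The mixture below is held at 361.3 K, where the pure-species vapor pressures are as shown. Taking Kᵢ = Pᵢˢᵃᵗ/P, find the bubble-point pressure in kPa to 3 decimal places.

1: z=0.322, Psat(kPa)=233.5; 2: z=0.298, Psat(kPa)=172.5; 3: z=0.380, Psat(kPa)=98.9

Pbub = 164.174 kPa

At the bubble point ψ → 0, so ΣzᵢKᵢ = 1 with Kᵢ = Pᵢˢᵃᵗ/P ⇒ P = ΣzᵢPᵢˢᵃᵗ.
P = 0.322·233.5 + 0.298·172.5 + 0.380·98.9 = 164.174 kPa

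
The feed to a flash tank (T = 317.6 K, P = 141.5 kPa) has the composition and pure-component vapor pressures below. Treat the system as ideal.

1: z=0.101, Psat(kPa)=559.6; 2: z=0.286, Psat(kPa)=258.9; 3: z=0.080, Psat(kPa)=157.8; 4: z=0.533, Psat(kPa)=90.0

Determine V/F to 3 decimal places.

V/F = 0.685

Raoult's law: Kᵢ = Pᵢˢᵃᵗ/P = Pᵢˢᵃᵗ/141.5.
  K_1 = 559.6/141.5 = 3.95477, K_2 = 258.9/141.5 = 1.82968, K_3 = 157.8/141.5 = 1.11519, K_4 = 90.0/141.5 = 0.63604
Rachford–Rice: g(V/F) = Σ zᵢ(Kᵢ−1)/(1+V/F(Kᵢ−1)) = 0.
g(0) = ΣzᵢKᵢ − 1 = 0.351 and g(1) = 1 − Σzᵢ/Kᵢ = -0.092, so a root lies in (0, 1).
Iterate (Newton) starting at V/F = 0.5:
  V/F = 0.500: g = 0.0597, g' = -0.348 → V/F = 0.671
  V/F = 0.671: g = 0.0042, g' = -0.305 → V/F = 0.685
Converged at V/F = 0.685.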